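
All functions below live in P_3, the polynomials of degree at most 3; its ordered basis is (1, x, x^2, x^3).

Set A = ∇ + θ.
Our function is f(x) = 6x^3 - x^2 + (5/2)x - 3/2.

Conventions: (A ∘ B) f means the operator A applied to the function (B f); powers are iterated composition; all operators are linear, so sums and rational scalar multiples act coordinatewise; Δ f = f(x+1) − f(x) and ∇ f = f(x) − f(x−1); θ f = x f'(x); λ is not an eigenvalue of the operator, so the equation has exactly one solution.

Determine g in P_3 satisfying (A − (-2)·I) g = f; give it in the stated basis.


write g with unknown coordinates in the stated basis and equate coefficients in (A − (-2)·I) g = f
solving from the highest basis element down gives g = (6/5)x^3 - (23/20)x^2 + (14/5)x - 133/40
check: A g = (18/5)x^3 + (13/10)x^2 - (31/10)x + 103/20
so A g − (-2)·g = 6x^3 - x^2 + (5/2)x - 3/2 = f ✓

the image equals g(x) = (6/5)x^3 - (23/20)x^2 + (14/5)x - 133/40


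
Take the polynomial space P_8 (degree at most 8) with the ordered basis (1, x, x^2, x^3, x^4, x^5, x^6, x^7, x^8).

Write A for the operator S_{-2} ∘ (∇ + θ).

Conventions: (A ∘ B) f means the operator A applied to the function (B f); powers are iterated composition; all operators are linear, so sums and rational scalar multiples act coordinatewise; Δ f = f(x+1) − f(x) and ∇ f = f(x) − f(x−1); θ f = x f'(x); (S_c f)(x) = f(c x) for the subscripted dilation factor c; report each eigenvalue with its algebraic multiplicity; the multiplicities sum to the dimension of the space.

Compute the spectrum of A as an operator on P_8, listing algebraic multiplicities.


λ = -896 (multiplicity 1), λ = -160 (multiplicity 1), λ = -24 (multiplicity 1), λ = -2 (multiplicity 1), λ = 0 (multiplicity 1), λ = 8 (multiplicity 1), λ = 64 (multiplicity 1), λ = 384 (multiplicity 1), λ = 2048 (multiplicity 1)

image of 1: 0
image of x: -2x + 1
image of x^2: 8x^2 - 4x - 1
image of x^3: -24x^3 + 12x^2 + 6x + 1
image of x^4: 64x^4 - 32x^3 - 24x^2 - 8x - 1
image of x^5: -160x^5 + 80x^4 + 80x^3 + 40x^2 + 10x + 1
image of x^6: 384x^6 - 192x^5 - 240x^4 - 160x^3 - 60x^2 - 12x - 1
image of x^7: -896x^7 + 448x^6 + 672x^5 + 560x^4 + 280x^3 + 84x^2 + 14x + 1
image of x^8: 2048x^8 - 1024x^7 - 1792x^6 - 1792x^5 - 1120x^4 - 448x^3 - 112x^2 - 16x - 1
the matrix is upper triangular; its diagonal is (0, -2, 8, -24, 64, -160, 384, -896, 2048)
for a triangular matrix the eigenvalues are the diagonal entries, with algebraic multiplicity their repetition count


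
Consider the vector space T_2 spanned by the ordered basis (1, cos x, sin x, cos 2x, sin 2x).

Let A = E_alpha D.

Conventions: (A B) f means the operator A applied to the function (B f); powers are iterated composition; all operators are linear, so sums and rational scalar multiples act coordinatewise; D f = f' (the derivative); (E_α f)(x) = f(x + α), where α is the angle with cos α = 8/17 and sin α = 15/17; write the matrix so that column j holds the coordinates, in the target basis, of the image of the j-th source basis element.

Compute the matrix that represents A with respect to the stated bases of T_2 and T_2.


image of 1: 0
image of cos x: -(15/17)cos x - (8/17)sin x
image of sin x: (8/17)cos x - (15/17)sin x
image of cos 2x: -(480/289)cos 2x + (322/289)sin 2x
image of sin 2x: -(322/289)cos 2x - (480/289)sin 2x
each image's coordinates form column j of the matrix

the matrix is [[0, 0, 0, 0, 0]; [0, -15/17, 8/17, 0, 0]; [0, -8/17, -15/17, 0, 0]; [0, 0, 0, -480/289, -322/289]; [0, 0, 0, 322/289, -480/289]] (rows listed top to bottom)


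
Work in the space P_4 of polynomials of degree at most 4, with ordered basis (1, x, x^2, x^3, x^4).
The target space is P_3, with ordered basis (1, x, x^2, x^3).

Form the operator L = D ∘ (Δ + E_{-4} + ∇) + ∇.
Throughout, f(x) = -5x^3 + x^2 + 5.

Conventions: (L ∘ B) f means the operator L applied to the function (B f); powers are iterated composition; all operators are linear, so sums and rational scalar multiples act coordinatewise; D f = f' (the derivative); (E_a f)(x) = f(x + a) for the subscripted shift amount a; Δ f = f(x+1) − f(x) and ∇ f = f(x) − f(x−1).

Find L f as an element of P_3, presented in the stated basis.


the image equals g(x) = -30x^2 + 79x - 250

Δ f = -15x^2 - 13x - 4
E_{-4} f = -5x^3 + 61x^2 - 248x + 341
∇ f = -15x^2 + 17x - 6
(Δ + E_{-4} + ∇) f = -5x^3 + 31x^2 - 244x + 331
D (Δ + E_{-4} + ∇) f = -15x^2 + 62x - 244
∇ f = -15x^2 + 17x - 6
(D ∘ (Δ + E_{-4} + ∇) + ∇) f = -30x^2 + 79x - 250


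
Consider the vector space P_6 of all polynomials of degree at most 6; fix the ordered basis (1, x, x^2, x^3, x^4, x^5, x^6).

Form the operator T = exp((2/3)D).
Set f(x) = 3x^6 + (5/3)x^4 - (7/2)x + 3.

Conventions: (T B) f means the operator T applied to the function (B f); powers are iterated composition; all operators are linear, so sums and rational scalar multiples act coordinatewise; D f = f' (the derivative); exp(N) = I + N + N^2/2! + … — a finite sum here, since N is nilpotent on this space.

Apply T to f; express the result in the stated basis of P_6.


order-1 term: 12x^5 + (40/9)x^3 - 7/3
order-2 term: 20x^4 + (40/9)x^2
order-3 term: (160/9)x^3 + (160/81)x
order-4 term: (80/9)x^2 + 80/243
order-5 term: (64/27)x
order-6 term: 64/243
the series for exp((2/3)D) f terminates at order 6
exp((2/3)D) f = 3x^6 + 12x^5 + (65/3)x^4 + (200/9)x^3 + (40/3)x^2 + (137/162)x + 34/27

g(x) = 3x^6 + 12x^5 + (65/3)x^4 + (200/9)x^3 + (40/3)x^2 + (137/162)x + 34/27


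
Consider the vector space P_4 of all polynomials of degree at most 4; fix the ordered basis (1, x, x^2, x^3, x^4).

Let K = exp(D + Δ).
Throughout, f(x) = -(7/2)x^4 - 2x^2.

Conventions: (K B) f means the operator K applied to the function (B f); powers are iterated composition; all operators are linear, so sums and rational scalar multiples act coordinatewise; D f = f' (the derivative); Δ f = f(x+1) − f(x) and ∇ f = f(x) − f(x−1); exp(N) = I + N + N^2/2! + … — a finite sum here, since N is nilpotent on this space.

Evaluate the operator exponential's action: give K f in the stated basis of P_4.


the result is g(x) = -(7/2)x^4 - 28x^3 - 107x^2 - 218x - 192

order-1 term: -28x^3 - 21x^2 - 22x - 11/2
order-2 term: -84x^2 - 84x - 93/2
order-3 term: -112x - 84
order-4 term: -56
the series for exp(D + Δ) f terminates at order 4
exp(D + Δ) f = -(7/2)x^4 - 28x^3 - 107x^2 - 218x - 192


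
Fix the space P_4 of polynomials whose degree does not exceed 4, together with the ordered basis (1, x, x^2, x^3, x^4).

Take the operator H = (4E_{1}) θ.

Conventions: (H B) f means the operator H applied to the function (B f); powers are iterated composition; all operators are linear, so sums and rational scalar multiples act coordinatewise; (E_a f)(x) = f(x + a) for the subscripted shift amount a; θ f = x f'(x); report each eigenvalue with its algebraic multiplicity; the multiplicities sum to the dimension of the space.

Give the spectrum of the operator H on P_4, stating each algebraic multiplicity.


image of 1: 0
image of x: 4x + 4
image of x^2: 8x^2 + 16x + 8
image of x^3: 12x^3 + 36x^2 + 36x + 12
image of x^4: 16x^4 + 64x^3 + 96x^2 + 64x + 16
the matrix is upper triangular; its diagonal is (0, 4, 8, 12, 16)
for a triangular matrix the eigenvalues are the diagonal entries, with algebraic multiplicity their repetition count

λ = 0 (multiplicity 1), λ = 4 (multiplicity 1), λ = 8 (multiplicity 1), λ = 12 (multiplicity 1), λ = 16 (multiplicity 1)


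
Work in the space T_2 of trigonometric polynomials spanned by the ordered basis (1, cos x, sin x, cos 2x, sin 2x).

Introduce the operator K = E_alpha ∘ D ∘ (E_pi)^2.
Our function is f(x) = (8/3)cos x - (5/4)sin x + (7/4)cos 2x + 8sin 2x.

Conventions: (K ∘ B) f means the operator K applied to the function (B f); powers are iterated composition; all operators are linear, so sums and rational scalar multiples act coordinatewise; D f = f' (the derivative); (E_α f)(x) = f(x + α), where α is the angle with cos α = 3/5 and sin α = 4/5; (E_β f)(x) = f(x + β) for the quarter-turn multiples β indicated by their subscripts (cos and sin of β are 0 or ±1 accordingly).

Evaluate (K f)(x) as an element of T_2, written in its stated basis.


g(x) = -(173/60)cos x - (3/5)sin x - (196/25)cos 2x - (719/50)sin 2x

E_pi f = -(8/3)cos x + (5/4)sin x + (7/4)cos 2x + 8sin 2x
E_pi E_pi f = (8/3)cos x - (5/4)sin x + (7/4)cos 2x + 8sin 2x
D (E_pi)^2 f = -(5/4)cos x - (8/3)sin x + 16cos 2x - (7/2)sin 2x
E_alpha (D ∘ (E_pi)^2) f = -(173/60)cos x - (3/5)sin x - (196/25)cos 2x - (719/50)sin 2x


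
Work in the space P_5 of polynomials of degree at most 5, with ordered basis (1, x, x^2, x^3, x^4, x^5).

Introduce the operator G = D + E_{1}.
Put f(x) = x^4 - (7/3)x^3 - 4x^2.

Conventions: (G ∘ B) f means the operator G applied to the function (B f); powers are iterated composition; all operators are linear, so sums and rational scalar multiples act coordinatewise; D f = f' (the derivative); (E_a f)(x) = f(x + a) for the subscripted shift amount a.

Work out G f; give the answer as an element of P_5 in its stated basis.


the image equals g(x) = x^4 + (17/3)x^3 - 12x^2 - 19x - 16/3

D f = 4x^3 - 7x^2 - 8x
E_{1} f = x^4 + (5/3)x^3 - 5x^2 - 11x - 16/3
(D + E_{1}) f = x^4 + (17/3)x^3 - 12x^2 - 19x - 16/3


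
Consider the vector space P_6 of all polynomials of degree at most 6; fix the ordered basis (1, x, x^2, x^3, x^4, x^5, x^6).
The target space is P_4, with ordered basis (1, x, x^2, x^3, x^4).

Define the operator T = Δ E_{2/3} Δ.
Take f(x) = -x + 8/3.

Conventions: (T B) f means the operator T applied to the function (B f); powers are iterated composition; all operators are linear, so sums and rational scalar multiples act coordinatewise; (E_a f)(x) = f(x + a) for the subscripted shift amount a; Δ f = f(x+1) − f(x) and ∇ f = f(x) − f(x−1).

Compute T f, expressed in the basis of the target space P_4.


the result is g(x) = 0

Δ f = -1
E_{2/3} Δ f = -1
Δ E_{2/3} Δ f = 0


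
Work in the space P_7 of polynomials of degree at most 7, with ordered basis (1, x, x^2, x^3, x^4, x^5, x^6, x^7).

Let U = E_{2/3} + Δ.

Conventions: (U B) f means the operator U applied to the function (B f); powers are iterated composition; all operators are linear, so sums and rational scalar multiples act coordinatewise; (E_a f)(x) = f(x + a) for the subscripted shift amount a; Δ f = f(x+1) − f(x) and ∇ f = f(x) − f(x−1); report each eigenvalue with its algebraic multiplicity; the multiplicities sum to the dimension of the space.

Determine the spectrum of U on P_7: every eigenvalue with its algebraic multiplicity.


image of 1: 1
image of x: x + 5/3
image of x^2: x^2 + (10/3)x + 13/9
image of x^3: x^3 + 5x^2 + (13/3)x + 35/27
image of x^4: x^4 + (20/3)x^3 + (26/3)x^2 + (140/27)x + 97/81
image of x^5: x^5 + (25/3)x^4 + (130/9)x^3 + (350/27)x^2 + (485/81)x + 275/243
image of x^6: x^6 + 10x^5 + (65/3)x^4 + (700/27)x^3 + (485/27)x^2 + (550/81)x + 793/729
image of x^7: x^7 + (35/3)x^6 + (91/3)x^5 + (1225/27)x^4 + (3395/81)x^3 + (1925/81)x^2 + (5551/729)x + 2315/2187
the matrix is upper triangular; its diagonal is (1, 1, 1, 1, 1, 1, 1, 1)
for a triangular matrix the eigenvalues are the diagonal entries, with algebraic multiplicity their repetition count

λ = 1 (multiplicity 8)


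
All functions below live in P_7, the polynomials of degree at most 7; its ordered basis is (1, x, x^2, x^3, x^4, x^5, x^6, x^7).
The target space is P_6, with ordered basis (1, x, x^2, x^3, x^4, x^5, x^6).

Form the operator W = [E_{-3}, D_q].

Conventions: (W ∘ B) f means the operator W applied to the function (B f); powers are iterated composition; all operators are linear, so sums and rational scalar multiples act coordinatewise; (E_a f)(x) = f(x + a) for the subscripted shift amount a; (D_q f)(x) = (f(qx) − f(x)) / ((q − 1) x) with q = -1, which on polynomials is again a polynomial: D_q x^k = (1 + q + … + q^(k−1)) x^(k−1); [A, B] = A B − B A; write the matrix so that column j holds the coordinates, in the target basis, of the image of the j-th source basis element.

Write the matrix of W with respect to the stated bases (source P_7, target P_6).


the matrix is [[0, 0, 6, -18, 108, -324, 1458, -4374]; [0, 0, 0, -6, 0, -108, 0, -1458]; [0, 0, 0, 0, 12, -36, 540, -1620]; [0, 0, 0, 0, 0, -12, 0, -540]; [0, 0, 0, 0, 0, 0, 18, -54]; [0, 0, 0, 0, 0, 0, 0, -18]; [0, 0, 0, 0, 0, 0, 0, 0]] (rows listed top to bottom)

image of 1: 0
image of x: 0
image of x^2: 6
image of x^3: -6x - 18
image of x^4: 12x^2 + 108
image of x^5: -12x^3 - 36x^2 - 108x - 324
image of x^6: 18x^4 + 540x^2 + 1458
image of x^7: -18x^5 - 54x^4 - 540x^3 - 1620x^2 - 1458x - 4374
each image's coordinates form column j of the matrix


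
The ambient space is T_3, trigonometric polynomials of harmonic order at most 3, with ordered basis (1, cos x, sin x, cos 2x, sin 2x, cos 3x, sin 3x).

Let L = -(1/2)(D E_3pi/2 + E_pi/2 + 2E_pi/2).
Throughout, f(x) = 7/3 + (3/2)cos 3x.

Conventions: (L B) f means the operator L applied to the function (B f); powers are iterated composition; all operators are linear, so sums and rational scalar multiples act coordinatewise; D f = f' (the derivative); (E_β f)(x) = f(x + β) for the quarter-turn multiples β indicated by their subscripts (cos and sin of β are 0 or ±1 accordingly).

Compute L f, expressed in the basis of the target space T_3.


the result is g(x) = -7/2 + (9/4)cos 3x - (9/4)sin 3x

E_3pi/2 f = 7/3 - (3/2)sin 3x
D E_3pi/2 f = -(9/2)cos 3x
E_pi/2 f = 7/3 + (3/2)sin 3x
E_pi/2 f = 7/3 + (3/2)sin 3x
(2E_pi/2) f = 14/3 + 3sin 3x
(D E_3pi/2 + E_pi/2 + 2E_pi/2) f = 7 - (9/2)cos 3x + (9/2)sin 3x
(-(1/2)(D E_3pi/2 + E_pi/2 + 2E_pi/2)) f = -7/2 + (9/4)cos 3x - (9/4)sin 3x


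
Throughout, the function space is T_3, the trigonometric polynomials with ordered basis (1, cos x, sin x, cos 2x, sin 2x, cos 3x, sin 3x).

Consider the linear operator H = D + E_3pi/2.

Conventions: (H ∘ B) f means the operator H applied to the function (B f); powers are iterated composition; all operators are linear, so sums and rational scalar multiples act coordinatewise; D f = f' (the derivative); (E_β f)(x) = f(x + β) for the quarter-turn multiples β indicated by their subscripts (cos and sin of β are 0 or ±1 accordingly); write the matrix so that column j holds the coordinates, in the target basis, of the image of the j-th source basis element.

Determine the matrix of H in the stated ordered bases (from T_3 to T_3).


the matrix is [[1, 0, 0, 0, 0, 0, 0]; [0, 0, 0, 0, 0, 0, 0]; [0, 0, 0, 0, 0, 0, 0]; [0, 0, 0, -1, 2, 0, 0]; [0, 0, 0, -2, -1, 0, 0]; [0, 0, 0, 0, 0, 0, 4]; [0, 0, 0, 0, 0, -4, 0]] (rows listed top to bottom)

image of 1: 1
image of cos x: 0
image of sin x: 0
image of cos 2x: -cos 2x - 2sin 2x
image of sin 2x: 2cos 2x - sin 2x
image of cos 3x: -4sin 3x
image of sin 3x: 4cos 3x
each image's coordinates form column j of the matrix


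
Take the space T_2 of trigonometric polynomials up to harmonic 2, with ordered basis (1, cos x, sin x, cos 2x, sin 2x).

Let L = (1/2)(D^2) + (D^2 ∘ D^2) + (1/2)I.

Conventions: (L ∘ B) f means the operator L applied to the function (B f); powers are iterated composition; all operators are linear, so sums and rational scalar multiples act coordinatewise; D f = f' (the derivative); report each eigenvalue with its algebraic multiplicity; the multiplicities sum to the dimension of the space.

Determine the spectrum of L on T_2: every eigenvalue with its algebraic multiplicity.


image of 1: 1/2
image of cos x: cos x
image of sin x: sin x
image of cos 2x: (29/2)cos 2x
image of sin 2x: (29/2)sin 2x
the matrix is diagonal; its diagonal is (1/2, 1, 1, 29/2, 29/2)
for a triangular matrix the eigenvalues are the diagonal entries, with algebraic multiplicity their repetition count

λ = 1/2 (multiplicity 1), λ = 1 (multiplicity 2), λ = 29/2 (multiplicity 2)


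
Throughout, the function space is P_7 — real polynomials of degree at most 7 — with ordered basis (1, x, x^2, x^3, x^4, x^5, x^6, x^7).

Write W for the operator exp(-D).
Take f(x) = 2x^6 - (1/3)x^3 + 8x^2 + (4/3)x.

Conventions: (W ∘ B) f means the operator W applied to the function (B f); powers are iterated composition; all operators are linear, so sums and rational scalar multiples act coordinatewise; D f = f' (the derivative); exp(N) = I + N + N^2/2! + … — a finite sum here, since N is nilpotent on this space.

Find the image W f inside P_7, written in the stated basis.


the result is g(x) = 2x^6 - 12x^5 + 30x^4 - (121/3)x^3 + 39x^2 - (83/3)x + 9

order-1 term: -12x^5 + x^2 - 16x - 4/3
order-2 term: 30x^4 - x + 8
order-3 term: -40x^3 + 1/3
order-4 term: 30x^2
order-5 term: -12x
order-6 term: 2
the series for exp(-D) f terminates at order 6
exp(-D) f = 2x^6 - 12x^5 + 30x^4 - (121/3)x^3 + 39x^2 - (83/3)x + 9


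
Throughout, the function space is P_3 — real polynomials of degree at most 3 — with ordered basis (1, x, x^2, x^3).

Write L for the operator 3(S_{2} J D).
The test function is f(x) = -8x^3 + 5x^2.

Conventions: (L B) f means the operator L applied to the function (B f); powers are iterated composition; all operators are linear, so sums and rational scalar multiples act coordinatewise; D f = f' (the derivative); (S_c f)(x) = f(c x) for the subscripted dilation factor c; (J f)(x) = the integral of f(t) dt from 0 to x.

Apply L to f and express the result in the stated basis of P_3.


D f = -24x^2 + 10x
J D f = -8x^3 + 5x^2
S_{2} J D f = -64x^3 + 20x^2
(3(S_{2} J D)) f = -192x^3 + 60x^2

the result is g(x) = -192x^3 + 60x^2


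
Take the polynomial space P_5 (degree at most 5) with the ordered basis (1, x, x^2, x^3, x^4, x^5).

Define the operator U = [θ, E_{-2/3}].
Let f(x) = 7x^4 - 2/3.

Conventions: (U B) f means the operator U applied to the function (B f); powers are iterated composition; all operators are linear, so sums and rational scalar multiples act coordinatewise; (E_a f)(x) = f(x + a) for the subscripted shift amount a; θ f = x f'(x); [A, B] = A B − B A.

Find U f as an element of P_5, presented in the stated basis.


E_{-2/3} f = 7x^4 - (56/3)x^3 + (56/3)x^2 - (224/27)x + 58/81
θ E_{-2/3} f = 28x^4 - 56x^3 + (112/3)x^2 - (224/27)x
θ f = 28x^4
E_{-2/3} θ f = 28x^4 - (224/3)x^3 + (224/3)x^2 - (896/27)x + 448/81
[θ, E_{-2/3}] f = (56/3)x^3 - (112/3)x^2 + (224/9)x - 448/81

g(x) = (56/3)x^3 - (112/3)x^2 + (224/9)x - 448/81


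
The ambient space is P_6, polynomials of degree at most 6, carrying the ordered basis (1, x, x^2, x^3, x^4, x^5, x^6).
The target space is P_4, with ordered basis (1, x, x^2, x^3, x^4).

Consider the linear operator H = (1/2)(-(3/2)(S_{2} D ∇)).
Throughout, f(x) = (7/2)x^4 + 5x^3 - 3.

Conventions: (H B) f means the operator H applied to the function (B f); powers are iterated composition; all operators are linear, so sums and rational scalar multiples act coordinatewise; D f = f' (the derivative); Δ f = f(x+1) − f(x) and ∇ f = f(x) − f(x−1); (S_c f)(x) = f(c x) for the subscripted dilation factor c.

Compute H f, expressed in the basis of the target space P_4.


the result is g(x) = -126x^2 + 18x + 3/4

∇ f = 14x^3 - 6x^2 - x + 3/2
D ∇ f = 42x^2 - 12x - 1
S_{2} D ∇ f = 168x^2 - 24x - 1
(-(3/2)(S_{2} D ∇)) f = -252x^2 + 36x + 3/2
((1/2)(-(3/2)(S_{2} D ∇))) f = -126x^2 + 18x + 3/4


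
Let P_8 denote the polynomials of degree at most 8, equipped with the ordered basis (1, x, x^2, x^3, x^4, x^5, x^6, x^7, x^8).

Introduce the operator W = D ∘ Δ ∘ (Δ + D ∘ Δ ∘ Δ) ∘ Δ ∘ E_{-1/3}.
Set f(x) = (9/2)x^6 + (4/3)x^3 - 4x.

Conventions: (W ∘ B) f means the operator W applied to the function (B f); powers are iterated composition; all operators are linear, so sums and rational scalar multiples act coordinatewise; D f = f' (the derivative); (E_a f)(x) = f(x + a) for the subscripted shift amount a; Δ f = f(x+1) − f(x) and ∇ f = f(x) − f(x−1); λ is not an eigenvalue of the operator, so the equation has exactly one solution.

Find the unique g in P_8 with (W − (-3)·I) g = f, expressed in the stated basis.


write g with unknown coordinates in the stated basis and equate coefficients in (W − (-3)·I) g = f
solving from the highest basis element down gives g = (3/2)x^6 + (4/9)x^3 - 180x^2 - (1264/3)x - 650
check: W g = 540x^2 + 1260x + 1950
so W g − (-3)·g = (9/2)x^6 + (4/3)x^3 - 4x = f ✓

the image equals g(x) = (3/2)x^6 + (4/9)x^3 - 180x^2 - (1264/3)x - 650


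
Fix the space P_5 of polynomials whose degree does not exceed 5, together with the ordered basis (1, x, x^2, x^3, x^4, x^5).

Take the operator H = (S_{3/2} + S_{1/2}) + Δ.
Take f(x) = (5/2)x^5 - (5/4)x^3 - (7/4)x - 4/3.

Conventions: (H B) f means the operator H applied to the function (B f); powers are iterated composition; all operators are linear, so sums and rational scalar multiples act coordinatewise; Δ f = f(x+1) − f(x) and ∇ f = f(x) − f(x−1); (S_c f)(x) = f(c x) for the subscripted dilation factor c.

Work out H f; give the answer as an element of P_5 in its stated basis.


the result is g(x) = (305/16)x^5 + (25/2)x^4 + (165/8)x^3 + (85/4)x^2 + (21/4)x - 19/6

S_{3/2} f = (1215/64)x^5 - (135/32)x^3 - (21/8)x - 4/3
S_{1/2} f = (5/64)x^5 - (5/32)x^3 - (7/8)x - 4/3
(S_{3/2} + S_{1/2}) f = (305/16)x^5 - (35/8)x^3 - (7/2)x - 8/3
Δ f = (25/2)x^4 + 25x^3 + (85/4)x^2 + (35/4)x - 1/2
((S_{3/2} + S_{1/2}) + Δ) f = (305/16)x^5 + (25/2)x^4 + (165/8)x^3 + (85/4)x^2 + (21/4)x - 19/6


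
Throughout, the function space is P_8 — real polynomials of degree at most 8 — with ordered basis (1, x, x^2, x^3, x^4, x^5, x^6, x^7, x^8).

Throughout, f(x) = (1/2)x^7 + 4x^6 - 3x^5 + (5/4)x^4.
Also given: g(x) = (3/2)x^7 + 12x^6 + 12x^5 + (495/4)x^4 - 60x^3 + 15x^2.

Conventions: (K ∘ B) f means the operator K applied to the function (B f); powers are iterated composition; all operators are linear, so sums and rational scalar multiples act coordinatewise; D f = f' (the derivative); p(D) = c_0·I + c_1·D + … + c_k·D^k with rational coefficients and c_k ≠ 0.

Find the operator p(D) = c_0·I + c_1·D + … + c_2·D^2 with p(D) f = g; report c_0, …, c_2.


D^0 f = (1/2)x^7 + 4x^6 - 3x^5 + (5/4)x^4
D^1 f = (7/2)x^6 + 24x^5 - 15x^4 + 5x^3
D^2 f = 21x^5 + 120x^4 - 60x^3 + 15x^2
matching coefficients of g against c_0 f + c_1 Df + … from the top degree down determines the c_i
solution: c_0 = 3, c_1 = 0, c_2 = 1

p(D) = 3·I + D^2, i.e. c_0 = 3, c_1 = 0, c_2 = 1


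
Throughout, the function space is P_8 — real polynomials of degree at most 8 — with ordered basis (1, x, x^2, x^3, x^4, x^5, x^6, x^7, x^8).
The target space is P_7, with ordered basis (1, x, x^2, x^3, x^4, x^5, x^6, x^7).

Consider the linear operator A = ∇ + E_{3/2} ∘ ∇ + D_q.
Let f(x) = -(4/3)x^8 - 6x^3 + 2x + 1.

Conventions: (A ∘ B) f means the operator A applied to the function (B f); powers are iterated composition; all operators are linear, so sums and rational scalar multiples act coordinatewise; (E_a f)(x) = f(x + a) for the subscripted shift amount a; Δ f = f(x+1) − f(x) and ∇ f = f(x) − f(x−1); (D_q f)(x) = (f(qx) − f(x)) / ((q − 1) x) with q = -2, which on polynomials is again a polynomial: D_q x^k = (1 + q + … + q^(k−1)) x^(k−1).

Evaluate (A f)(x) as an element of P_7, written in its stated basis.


g(x) = 92x^7 - (112/3)x^6 - (952/3)x^5 - (1120/3)x^4 - (1918/3)x^3 - (1324/3)x^2 - (1265/6)x - 157/3

∇ f = -(32/3)x^7 + (112/3)x^6 - (224/3)x^5 + (280/3)x^4 - (224/3)x^3 + (58/3)x^2 + (22/3)x - 8/3
∇ f = -(32/3)x^7 + (112/3)x^6 - (224/3)x^5 + (280/3)x^4 - (224/3)x^3 + (58/3)x^2 + (22/3)x - 8/3
E_{3/2} ∇ f = -(32/3)x^7 - (224/3)x^6 - (728/3)x^5 - (1400/3)x^4 - (1694/3)x^3 - (1328/3)x^2 - (1309/6)x - 155/3
D_q f = (340/3)x^7 - 18x^2 + 2
(∇ + E_{3/2} ∘ ∇ + D_q) f = 92x^7 - (112/3)x^6 - (952/3)x^5 - (1120/3)x^4 - (1918/3)x^3 - (1324/3)x^2 - (1265/6)x - 157/3


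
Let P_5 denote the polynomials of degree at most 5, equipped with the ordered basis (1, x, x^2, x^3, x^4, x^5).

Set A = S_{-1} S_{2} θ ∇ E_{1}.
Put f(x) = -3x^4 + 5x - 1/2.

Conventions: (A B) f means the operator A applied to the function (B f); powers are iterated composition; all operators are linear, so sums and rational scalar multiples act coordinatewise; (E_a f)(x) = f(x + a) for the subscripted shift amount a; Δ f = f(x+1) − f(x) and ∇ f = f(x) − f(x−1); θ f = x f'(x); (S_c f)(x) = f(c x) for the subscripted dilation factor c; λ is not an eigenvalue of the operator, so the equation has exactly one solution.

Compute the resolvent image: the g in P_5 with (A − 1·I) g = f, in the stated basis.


the image equals g(x) = 3x^4 - 288x^3 - 6768x^2 + 28771x + 1/2

write g with unknown coordinates in the stated basis and equate coefficients in (A − 1·I) g = f
solving from the highest basis element down gives g = 3x^4 - 288x^3 - 6768x^2 + 28771x + 1/2
check: A g = -288x^3 - 6768x^2 + 28776x
so A g − 1·g = -3x^4 + 5x - 1/2 = f ✓


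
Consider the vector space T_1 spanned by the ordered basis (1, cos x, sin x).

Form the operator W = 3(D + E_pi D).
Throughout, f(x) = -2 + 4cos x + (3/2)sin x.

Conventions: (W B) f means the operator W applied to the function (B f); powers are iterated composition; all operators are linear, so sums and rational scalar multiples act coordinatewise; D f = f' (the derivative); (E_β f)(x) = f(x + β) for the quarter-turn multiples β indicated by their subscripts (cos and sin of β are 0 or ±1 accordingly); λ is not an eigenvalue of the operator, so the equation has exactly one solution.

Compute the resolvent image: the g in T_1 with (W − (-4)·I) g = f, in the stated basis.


write g with unknown coordinates in the stated basis and equate coefficients in (W − (-4)·I) g = f
solving from the highest basis element down gives g = -1/2 + cos x + (3/8)sin x
check: W g = 0
so W g − (-4)·g = -2 + 4cos x + (3/2)sin x = f ✓

g(x) = -1/2 + cos x + (3/8)sin x


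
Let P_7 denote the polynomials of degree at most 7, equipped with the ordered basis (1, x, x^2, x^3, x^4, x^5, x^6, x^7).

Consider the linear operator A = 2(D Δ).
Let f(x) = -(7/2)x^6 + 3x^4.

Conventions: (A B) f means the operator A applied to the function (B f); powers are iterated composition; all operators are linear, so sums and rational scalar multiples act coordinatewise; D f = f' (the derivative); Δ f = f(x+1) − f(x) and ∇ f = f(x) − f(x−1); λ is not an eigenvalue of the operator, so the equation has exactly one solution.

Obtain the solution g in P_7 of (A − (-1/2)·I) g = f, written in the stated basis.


write g with unknown coordinates in the stated basis and equate coefficients in (A − (-1/2)·I) g = f
solving from the highest basis element down gives g = -7x^6 + 846x^4 + 1680x^3 - 38928x^2 - 80088x + 277896
check: A g = -420x^4 - 840x^3 + 19464x^2 + 40044x - 138948
so A g − (-1/2)·g = -(7/2)x^6 + 3x^4 = f ✓

g(x) = -7x^6 + 846x^4 + 1680x^3 - 38928x^2 - 80088x + 277896


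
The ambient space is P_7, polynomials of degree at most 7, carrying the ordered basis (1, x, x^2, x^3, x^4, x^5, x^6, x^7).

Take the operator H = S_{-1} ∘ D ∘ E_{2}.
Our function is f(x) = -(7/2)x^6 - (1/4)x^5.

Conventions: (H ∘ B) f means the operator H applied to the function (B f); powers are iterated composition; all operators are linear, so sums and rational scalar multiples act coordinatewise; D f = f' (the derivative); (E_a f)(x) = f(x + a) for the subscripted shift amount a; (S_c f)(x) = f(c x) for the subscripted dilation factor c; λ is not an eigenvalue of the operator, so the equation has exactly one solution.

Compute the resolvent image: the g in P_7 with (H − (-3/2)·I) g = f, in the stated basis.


the image equals g(x) = -(7/3)x^6 - (19/2)x^5 + 125x^4 - (880/3)x^3 + (280/3)x^2 + (160/9)x + 6064/27

write g with unknown coordinates in the stated basis and equate coefficients in (H − (-3/2)·I) g = f
solving from the highest basis element down gives g = -(7/3)x^6 - (19/2)x^5 + 125x^4 - (880/3)x^3 + (280/3)x^2 + (160/9)x + 6064/27
check: H g = 14x^5 - (375/2)x^4 + 440x^3 - 140x^2 - (80/3)x - 3032/9
so H g − (-3/2)·g = -(7/2)x^6 - (1/4)x^5 = f ✓


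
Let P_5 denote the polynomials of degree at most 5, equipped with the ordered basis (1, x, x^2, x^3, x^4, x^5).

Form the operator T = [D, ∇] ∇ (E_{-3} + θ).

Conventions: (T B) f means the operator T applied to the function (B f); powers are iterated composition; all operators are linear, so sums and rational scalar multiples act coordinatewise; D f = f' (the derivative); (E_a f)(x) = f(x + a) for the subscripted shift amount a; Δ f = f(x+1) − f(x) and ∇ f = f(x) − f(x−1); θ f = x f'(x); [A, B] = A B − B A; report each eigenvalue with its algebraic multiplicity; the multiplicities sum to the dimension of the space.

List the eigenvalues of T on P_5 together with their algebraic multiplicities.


image of 1: 0
image of x: 0
image of x^2: 0
image of x^3: 0
image of x^4: 0
image of x^5: 0
the matrix is upper triangular; its diagonal is (0, 0, 0, 0, 0, 0)
for a triangular matrix the eigenvalues are the diagonal entries, with algebraic multiplicity their repetition count

λ = 0 (multiplicity 6)


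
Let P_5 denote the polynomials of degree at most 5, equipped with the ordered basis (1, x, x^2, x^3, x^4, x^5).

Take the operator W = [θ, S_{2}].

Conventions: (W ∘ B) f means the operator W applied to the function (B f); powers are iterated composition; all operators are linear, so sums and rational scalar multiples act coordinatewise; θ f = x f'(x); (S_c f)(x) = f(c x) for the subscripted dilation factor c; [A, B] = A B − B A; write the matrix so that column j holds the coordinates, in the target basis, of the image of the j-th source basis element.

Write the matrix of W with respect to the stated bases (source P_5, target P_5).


image of 1: 0
image of x: 0
image of x^2: 0
image of x^3: 0
image of x^4: 0
image of x^5: 0
each image's coordinates form column j of the matrix

the matrix is [[0, 0, 0, 0, 0, 0]; [0, 0, 0, 0, 0, 0]; [0, 0, 0, 0, 0, 0]; [0, 0, 0, 0, 0, 0]; [0, 0, 0, 0, 0, 0]; [0, 0, 0, 0, 0, 0]] (rows listed top to bottom)


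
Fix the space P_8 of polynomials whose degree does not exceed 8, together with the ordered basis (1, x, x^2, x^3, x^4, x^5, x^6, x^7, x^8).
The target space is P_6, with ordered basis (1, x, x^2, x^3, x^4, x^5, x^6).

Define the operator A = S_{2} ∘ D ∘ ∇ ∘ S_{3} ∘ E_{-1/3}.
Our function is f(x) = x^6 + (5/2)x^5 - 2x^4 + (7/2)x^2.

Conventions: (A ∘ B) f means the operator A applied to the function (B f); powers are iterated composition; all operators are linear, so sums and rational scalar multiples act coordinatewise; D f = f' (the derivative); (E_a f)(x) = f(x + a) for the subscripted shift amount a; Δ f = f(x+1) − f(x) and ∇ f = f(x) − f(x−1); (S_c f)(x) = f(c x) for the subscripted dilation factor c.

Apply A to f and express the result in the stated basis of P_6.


the result is g(x) = 349920x^4 - 330480x^3 + 142884x^2 - 28608x + 11719/6

E_{-1/3} f = x^6 + (1/2)x^5 - (9/2)x^4 + (127/27)x^3 + (77/54)x^2 - (103/54)x + 259/729
S_{3} E_{-1/3} f = 729x^6 + (243/2)x^5 - (729/2)x^4 + 127x^3 + (77/6)x^2 - (103/18)x + 259/729
∇ S_{3} E_{-1/3} f = 4374x^5 - (20655/2)x^4 + 11907x^3 - 7152x^2 + (11719/6)x - 1211/9
D (∇ ∘ S_{3} ∘ E_{-1/3}) f = 21870x^4 - 41310x^3 + 35721x^2 - 14304x + 11719/6
S_{2} (D ∘ ∇ ∘ S_{3} ∘ E_{-1/3}) f = 349920x^4 - 330480x^3 + 142884x^2 - 28608x + 11719/6


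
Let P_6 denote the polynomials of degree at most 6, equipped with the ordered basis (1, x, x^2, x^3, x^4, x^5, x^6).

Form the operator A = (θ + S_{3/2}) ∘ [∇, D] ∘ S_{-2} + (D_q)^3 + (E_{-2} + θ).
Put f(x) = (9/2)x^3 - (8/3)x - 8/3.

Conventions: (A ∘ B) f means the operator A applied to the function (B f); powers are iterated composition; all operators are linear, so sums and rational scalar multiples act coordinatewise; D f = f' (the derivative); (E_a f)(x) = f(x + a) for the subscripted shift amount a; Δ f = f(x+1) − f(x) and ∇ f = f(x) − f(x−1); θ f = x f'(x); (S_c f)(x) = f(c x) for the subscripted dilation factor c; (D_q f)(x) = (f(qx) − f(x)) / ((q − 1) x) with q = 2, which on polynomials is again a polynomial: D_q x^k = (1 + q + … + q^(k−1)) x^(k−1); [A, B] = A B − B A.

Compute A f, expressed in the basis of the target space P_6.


S_{-2} f = -36x^3 + (16/3)x - 8/3
D S_{-2} f = -108x^2 + 16/3
∇ D S_{-2} f = -216x + 108
∇ S_{-2} f = -108x^2 + 108x - 92/3
D ∇ S_{-2} f = -216x + 108
[∇, D] S_{-2} f = 0
θ [∇, D] S_{-2} f = 0
S_{3/2} [∇, D] S_{-2} f = 0
(θ + S_{3/2}) [∇, D] S_{-2} f = 0
D_q f = (63/2)x^2 - 8/3
D_q D_q f = (189/2)x
D_q D_q D_q f = 189/2
E_{-2} f = (9/2)x^3 - 27x^2 + (154/3)x - 100/3
θ f = (27/2)x^3 - (8/3)x
(E_{-2} + θ) f = 18x^3 - 27x^2 + (146/3)x - 100/3
((θ + S_{3/2}) ∘ [∇, D] ∘ S_{-2} + (D_q)^3 + (E_{-2} + θ)) f = 18x^3 - 27x^2 + (146/3)x + 367/6

the image equals g(x) = 18x^3 - 27x^2 + (146/3)x + 367/6


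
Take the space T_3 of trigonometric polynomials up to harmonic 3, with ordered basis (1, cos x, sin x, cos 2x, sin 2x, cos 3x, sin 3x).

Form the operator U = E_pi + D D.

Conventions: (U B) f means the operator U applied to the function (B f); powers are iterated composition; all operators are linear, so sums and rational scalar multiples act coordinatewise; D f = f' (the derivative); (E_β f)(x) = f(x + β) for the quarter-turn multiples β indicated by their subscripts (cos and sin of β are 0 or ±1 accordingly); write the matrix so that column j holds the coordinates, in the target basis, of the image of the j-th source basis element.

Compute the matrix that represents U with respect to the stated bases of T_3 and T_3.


image of 1: 1
image of cos x: -2cos x
image of sin x: -2sin x
image of cos 2x: -3cos 2x
image of sin 2x: -3sin 2x
image of cos 3x: -10cos 3x
image of sin 3x: -10sin 3x
each image's coordinates form column j of the matrix

the matrix is [[1, 0, 0, 0, 0, 0, 0]; [0, -2, 0, 0, 0, 0, 0]; [0, 0, -2, 0, 0, 0, 0]; [0, 0, 0, -3, 0, 0, 0]; [0, 0, 0, 0, -3, 0, 0]; [0, 0, 0, 0, 0, -10, 0]; [0, 0, 0, 0, 0, 0, -10]] (rows listed top to bottom)


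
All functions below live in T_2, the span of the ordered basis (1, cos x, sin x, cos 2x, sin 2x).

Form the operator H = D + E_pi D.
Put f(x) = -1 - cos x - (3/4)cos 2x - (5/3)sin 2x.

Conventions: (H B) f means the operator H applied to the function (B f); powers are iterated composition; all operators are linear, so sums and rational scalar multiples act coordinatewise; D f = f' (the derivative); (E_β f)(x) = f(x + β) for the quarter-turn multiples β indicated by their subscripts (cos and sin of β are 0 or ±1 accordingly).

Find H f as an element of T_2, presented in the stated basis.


the result is g(x) = -(20/3)cos 2x + 3sin 2x

D f = sin x - (10/3)cos 2x + (3/2)sin 2x
D f = sin x - (10/3)cos 2x + (3/2)sin 2x
E_pi D f = -sin x - (10/3)cos 2x + (3/2)sin 2x
(D + E_pi D) f = -(20/3)cos 2x + 3sin 2x


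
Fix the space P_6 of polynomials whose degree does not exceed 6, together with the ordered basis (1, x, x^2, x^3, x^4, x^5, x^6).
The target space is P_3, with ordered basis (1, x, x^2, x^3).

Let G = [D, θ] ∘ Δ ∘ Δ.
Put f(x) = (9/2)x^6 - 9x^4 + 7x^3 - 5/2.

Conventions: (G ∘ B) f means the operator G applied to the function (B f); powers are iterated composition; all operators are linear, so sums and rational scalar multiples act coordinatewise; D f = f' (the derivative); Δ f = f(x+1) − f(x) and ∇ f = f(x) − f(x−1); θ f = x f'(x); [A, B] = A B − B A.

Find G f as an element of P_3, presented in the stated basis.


Δ f = 27x^5 + (135/2)x^4 + 54x^3 + (69/2)x^2 + 12x + 5/2
Δ Δ f = 135x^4 + 540x^3 + 837x^2 + 636x + 195
θ (Δ ∘ Δ) f = 540x^4 + 1620x^3 + 1674x^2 + 636x
D θ (Δ ∘ Δ) f = 2160x^3 + 4860x^2 + 3348x + 636
D (Δ ∘ Δ) f = 540x^3 + 1620x^2 + 1674x + 636
θ D (Δ ∘ Δ) f = 1620x^3 + 3240x^2 + 1674x
[D, θ] (Δ ∘ Δ) f = 540x^3 + 1620x^2 + 1674x + 636

g(x) = 540x^3 + 1620x^2 + 1674x + 636


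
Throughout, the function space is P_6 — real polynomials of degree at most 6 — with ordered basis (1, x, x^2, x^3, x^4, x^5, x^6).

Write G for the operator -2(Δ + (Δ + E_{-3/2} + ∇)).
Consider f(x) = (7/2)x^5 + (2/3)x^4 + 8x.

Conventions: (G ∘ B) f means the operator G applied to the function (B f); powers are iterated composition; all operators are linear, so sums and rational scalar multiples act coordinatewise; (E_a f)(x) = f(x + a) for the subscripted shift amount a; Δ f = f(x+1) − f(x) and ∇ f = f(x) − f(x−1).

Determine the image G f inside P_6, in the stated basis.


g(x) = -7x^5 - (323/6)x^4 - (471/2)x^3 + (1/4)x^2 - (3619/16)x + 7/96

Δ f = (35/2)x^4 + (113/3)x^3 + 39x^2 + (121/6)x + 73/6
Δ f = (35/2)x^4 + (113/3)x^3 + 39x^2 + (121/6)x + 73/6
E_{-3/2} f = (7/2)x^5 - (307/12)x^4 + (299/4)x^3 - (873/8)x^2 + (2803/32)x - 2253/64
∇ f = (35/2)x^4 - (97/3)x^3 + 31x^2 - (89/6)x + 65/6
(Δ + E_{-3/2} + ∇) f = (7/2)x^5 + (113/12)x^4 + (961/12)x^3 - (313/8)x^2 + (8921/96)x - 781/64
(Δ + (Δ + E_{-3/2} + ∇)) f = (7/2)x^5 + (323/12)x^4 + (471/4)x^3 - (1/8)x^2 + (3619/32)x - 7/192
(-2(Δ + (Δ + E_{-3/2} + ∇))) f = -7x^5 - (323/6)x^4 - (471/2)x^3 + (1/4)x^2 - (3619/16)x + 7/96


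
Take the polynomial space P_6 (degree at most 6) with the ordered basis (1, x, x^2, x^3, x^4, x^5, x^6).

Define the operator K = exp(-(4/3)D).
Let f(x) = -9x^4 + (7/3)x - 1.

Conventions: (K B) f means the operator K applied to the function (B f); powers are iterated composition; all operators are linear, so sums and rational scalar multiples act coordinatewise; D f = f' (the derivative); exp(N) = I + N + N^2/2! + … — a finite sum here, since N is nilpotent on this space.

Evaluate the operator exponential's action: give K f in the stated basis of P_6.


g(x) = -9x^4 + 48x^3 - 96x^2 + (263/3)x - 293/9

order-1 term: 48x^3 - 28/9
order-2 term: -96x^2
order-3 term: (256/3)x
order-4 term: -256/9
the series for exp(-(4/3)D) f terminates at order 4
exp(-(4/3)D) f = -9x^4 + 48x^3 - 96x^2 + (263/3)x - 293/9


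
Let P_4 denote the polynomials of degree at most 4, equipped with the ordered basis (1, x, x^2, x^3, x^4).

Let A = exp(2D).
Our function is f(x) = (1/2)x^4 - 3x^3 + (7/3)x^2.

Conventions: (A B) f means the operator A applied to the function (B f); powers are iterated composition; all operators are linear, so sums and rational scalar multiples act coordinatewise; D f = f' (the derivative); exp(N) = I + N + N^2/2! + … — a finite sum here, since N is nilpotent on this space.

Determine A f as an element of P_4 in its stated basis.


order-1 term: 4x^3 - 18x^2 + (28/3)x
order-2 term: 12x^2 - 36x + 28/3
order-3 term: 16x - 24
order-4 term: 8
the series for exp(2D) f terminates at order 4
exp(2D) f = (1/2)x^4 + x^3 - (11/3)x^2 - (32/3)x - 20/3

the image equals g(x) = (1/2)x^4 + x^3 - (11/3)x^2 - (32/3)x - 20/3


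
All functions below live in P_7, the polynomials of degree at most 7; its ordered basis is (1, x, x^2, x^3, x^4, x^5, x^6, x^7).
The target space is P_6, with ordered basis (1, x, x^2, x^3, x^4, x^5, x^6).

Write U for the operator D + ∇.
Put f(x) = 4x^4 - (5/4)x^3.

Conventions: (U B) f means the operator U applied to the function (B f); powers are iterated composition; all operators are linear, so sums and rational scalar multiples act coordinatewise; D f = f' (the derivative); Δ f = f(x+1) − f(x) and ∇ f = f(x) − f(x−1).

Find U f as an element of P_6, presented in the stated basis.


the image equals g(x) = 32x^3 - (63/2)x^2 + (79/4)x - 21/4

D f = 16x^3 - (15/4)x^2
∇ f = 16x^3 - (111/4)x^2 + (79/4)x - 21/4
(D + ∇) f = 32x^3 - (63/2)x^2 + (79/4)x - 21/4


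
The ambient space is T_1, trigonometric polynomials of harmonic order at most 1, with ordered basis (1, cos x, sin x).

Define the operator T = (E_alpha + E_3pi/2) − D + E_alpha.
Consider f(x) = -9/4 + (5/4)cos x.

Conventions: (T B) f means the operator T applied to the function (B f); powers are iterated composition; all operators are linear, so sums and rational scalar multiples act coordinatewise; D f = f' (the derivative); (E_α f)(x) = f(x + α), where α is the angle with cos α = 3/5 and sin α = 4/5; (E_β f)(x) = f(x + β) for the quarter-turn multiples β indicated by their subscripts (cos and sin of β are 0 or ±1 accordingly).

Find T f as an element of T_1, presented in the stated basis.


the result is g(x) = -27/4 + (3/2)cos x + (1/2)sin x

E_alpha f = -9/4 + (3/4)cos x - sin x
E_3pi/2 f = -9/4 + (5/4)sin x
(E_alpha + E_3pi/2) f = -9/2 + (3/4)cos x + (1/4)sin x
D f = -(5/4)sin x
(-D) f = (5/4)sin x
E_alpha f = -9/4 + (3/4)cos x - sin x
((E_alpha + E_3pi/2) − D + E_alpha) f = -27/4 + (3/2)cos x + (1/2)sin x
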